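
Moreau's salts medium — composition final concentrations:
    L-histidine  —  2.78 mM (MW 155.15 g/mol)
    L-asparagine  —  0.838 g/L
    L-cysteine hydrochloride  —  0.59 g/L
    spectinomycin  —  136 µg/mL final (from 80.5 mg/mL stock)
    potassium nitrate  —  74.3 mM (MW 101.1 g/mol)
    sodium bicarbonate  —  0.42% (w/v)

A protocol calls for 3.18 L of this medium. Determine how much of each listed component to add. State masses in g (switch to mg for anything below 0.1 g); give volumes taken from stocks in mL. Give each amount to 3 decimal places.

L-histidine 1.372 g; L-asparagine 2.665 g; L-cysteine hydrochloride 1.876 g; spectinomycin 5.372 mL; potassium nitrate 23.887 g; sodium bicarbonate 13.356 g

Working volume: 3.18 L.
L-histidine: 2.78 mmol/L × 155.15 g/mol × 3.18 L ÷ 1000 = 1.372 g
L-asparagine: 0.838 g/L × 3.18 L = 2.665 g
L-cysteine hydrochloride: 0.59 g/L × 3.18 L = 1.876 g
spectinomycin: V = C2·V2/C1 = 136 µg/mL × 3180 mL ÷ 80500 µg/mL = 5.372 mL
potassium nitrate: 74.3 mmol/L × 101.1 g/mol × 3.18 L ÷ 1000 = 23.887 g
sodium bicarbonate: 0.42% w/v = 4.2 g/L → 4.2 × 3.18 L = 13.356 g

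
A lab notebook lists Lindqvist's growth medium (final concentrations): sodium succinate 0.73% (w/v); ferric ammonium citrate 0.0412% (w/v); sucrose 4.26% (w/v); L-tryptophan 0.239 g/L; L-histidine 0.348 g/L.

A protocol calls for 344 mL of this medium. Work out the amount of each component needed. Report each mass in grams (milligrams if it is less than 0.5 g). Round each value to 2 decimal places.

Scale factor relative to 1 L: 0.344.
sodium succinate: 0.73% w/v = 7.3 g/L → 7.3 × 0.344 L = 2.51 g
ferric ammonium citrate: 0.0412% w/v = 0.412 g/L → 0.412 × 0.344 L = 0.141728 g = 141.73 mg
sucrose: 4.26 g per 100 mL × 344 mL ÷ 100 = 14.65 g
L-tryptophan: 0.239 g/L × 0.344 L = 0.082216 g = 82.22 mg
L-histidine: 0.348 g/L × 0.344 L = 0.119712 g = 119.71 mg

sodium succinate 2.51 g; ferric ammonium citrate 141.73 mg; sucrose 14.65 g; L-tryptophan 82.22 mg; L-histidine 119.71 mg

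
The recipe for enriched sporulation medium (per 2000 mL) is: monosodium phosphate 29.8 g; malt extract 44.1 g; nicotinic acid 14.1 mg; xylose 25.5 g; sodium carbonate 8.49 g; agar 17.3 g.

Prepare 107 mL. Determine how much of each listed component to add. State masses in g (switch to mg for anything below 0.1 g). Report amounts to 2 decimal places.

monosodium phosphate 1.59 g; malt extract 2.36 g; nicotinic acid 0.75 mg; xylose 1.36 g; sodium carbonate 0.45 g; agar 0.93 g

Ratio of target to recipe volume: 107 / 2000 = 0.0535.
monosodium phosphate: 29.8 g × (107 mL / 2000 mL) = 1.59 g
malt extract: 44.1 g × (107 mL / 2000 mL) = 2.36 g
nicotinic acid: 14.1 mg × (107 mL / 2000 mL) = 0.75 mg
xylose: 25.5 g × (107 mL / 2000 mL) = 1.36 g
sodium carbonate: 8.49 g × (107 mL / 2000 mL) = 0.45 g
agar: 17.3 g × (107 mL / 2000 mL) = 0.93 g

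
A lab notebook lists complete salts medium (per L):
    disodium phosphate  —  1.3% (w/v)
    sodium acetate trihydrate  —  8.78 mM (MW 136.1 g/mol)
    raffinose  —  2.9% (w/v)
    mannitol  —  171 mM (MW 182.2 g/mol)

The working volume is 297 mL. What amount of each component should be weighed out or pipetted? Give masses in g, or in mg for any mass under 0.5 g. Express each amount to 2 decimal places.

disodium phosphate 3.86 g; sodium acetate trihydrate 354.90 mg; raffinose 8.61 g; mannitol 9.25 g

Scale factor relative to 1 L: 0.297.
disodium phosphate: 1.3% w/v = 13 g/L → 13 × 0.297 L = 3.86 g
sodium acetate trihydrate: 8.78 mmol/L × 136.1 mg/mmol × 0.297 L = 354.90 mg
raffinose: 2.9% w/v = 29 g/L → 29 × 0.297 L = 8.61 g
mannitol: 171 mmol/L × 182.2 g/mol × 0.297 L ÷ 1000 = 9.25 g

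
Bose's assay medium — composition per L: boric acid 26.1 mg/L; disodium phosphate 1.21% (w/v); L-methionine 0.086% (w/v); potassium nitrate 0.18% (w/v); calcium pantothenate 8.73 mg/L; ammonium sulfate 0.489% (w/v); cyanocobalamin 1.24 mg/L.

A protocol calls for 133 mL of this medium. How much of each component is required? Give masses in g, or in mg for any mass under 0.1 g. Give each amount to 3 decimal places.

boric acid 3.471 mg; disodium phosphate 1.609 g; L-methionine 0.114 g; potassium nitrate 0.239 g; calcium pantothenate 1.161 mg; ammonium sulfate 0.650 g; cyanocobalamin 0.165 mg

Target volume = 133 mL = 0.133 L.
boric acid: 26.1 mg/L × 0.133 L = 3.471 mg
disodium phosphate: 1.21 g per 100 mL × 133 mL ÷ 100 = 1.609 g
L-methionine: 0.086% w/v = 0.86 g/L → 0.86 × 0.133 L = 0.114 g
potassium nitrate: 0.18 g per 100 mL × 133 mL ÷ 100 = 0.239 g
calcium pantothenate: 8.73 mg/L × 0.133 L = 1.161 mg
ammonium sulfate: 0.489 g per 100 mL × 133 mL ÷ 100 = 0.650 g
cyanocobalamin: 1.24 mg/L × 0.133 L = 0.165 mg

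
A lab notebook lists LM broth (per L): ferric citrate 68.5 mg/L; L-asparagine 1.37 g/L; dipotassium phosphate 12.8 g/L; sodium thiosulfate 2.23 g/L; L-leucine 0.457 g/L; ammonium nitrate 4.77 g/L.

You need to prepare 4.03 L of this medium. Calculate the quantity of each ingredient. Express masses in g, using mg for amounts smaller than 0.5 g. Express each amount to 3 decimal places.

ferric citrate 276.055 mg; L-asparagine 5.521 g; dipotassium phosphate 51.584 g; sodium thiosulfate 8.987 g; L-leucine 1.842 g; ammonium nitrate 19.223 g

Scale factor relative to 1 L: 4.03.
ferric citrate: 68.5 mg/L × 4.03 L = 276.055 mg
L-asparagine: 1.37 g/L × 4.03 L = 5.521 g
dipotassium phosphate: 12.8 g/L × 4.03 L = 51.584 g
sodium thiosulfate: 2.23 g/L × 4.03 L = 8.987 g
L-leucine: 0.457 g/L × 4.03 L = 1.842 g
ammonium nitrate: 4.77 g/L × 4.03 L = 19.223 g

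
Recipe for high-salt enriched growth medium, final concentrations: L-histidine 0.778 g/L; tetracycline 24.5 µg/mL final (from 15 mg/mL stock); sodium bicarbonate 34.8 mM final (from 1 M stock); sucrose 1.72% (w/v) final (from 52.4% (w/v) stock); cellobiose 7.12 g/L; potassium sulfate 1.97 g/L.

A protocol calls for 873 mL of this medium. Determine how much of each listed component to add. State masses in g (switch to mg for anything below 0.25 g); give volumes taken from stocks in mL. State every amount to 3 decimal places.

Scale factor relative to 1 L: 0.873.
L-histidine: 0.778 g/L × 0.873 L = 0.679 g
tetracycline: dilute stock: 24.5 µg/mL × 873 mL ÷ 15000 µg/mL = 1.426 mL
sodium bicarbonate: V = C2·V2/C1 = 34.8 mM × 873 mL ÷ 1000 mM = 30.380 mL
sucrose: dilute stock: 1.72% ÷ 52.4% × 873 mL = 28.656 mL
cellobiose: 7.12 g/L × 0.873 L = 6.216 g
potassium sulfate: 1.97 g/L × 0.873 L = 1.720 g

L-histidine 0.679 g; tetracycline 1.426 mL; sodium bicarbonate 30.380 mL; sucrose 28.656 mL; cellobiose 6.216 g; potassium sulfate 1.720 g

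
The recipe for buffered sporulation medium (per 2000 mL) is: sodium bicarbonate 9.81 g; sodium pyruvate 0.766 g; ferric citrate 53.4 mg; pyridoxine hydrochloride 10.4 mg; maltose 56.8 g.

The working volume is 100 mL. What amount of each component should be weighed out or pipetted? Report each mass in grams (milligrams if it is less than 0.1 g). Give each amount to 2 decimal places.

sodium bicarbonate 0.49 g; sodium pyruvate 38.30 mg; ferric citrate 2.67 mg; pyridoxine hydrochloride 0.52 mg; maltose 2.84 g

Ratio of target to recipe volume: 100 / 2000 = 0.05.
sodium bicarbonate: 9.81 g × (100 mL / 2000 mL) = 0.49 g
sodium pyruvate: 0.766 g × (100 mL / 2000 mL) = 0.0383 g = 38.30 mg
ferric citrate: 53.4 mg × (100 mL / 2000 mL) = 2.67 mg
pyridoxine hydrochloride: 10.4 mg × (100 mL / 2000 mL) = 0.52 mg
maltose: 56.8 g × (100 mL / 2000 mL) = 2.84 g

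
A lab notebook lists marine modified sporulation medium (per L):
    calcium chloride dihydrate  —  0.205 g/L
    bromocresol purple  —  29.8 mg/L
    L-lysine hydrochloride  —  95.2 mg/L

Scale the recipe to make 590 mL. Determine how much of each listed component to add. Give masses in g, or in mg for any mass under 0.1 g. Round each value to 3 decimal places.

calcium chloride dihydrate 0.121 g; bromocresol purple 17.582 mg; L-lysine hydrochloride 56.168 mg

Scale factor relative to 1 L: 0.59.
calcium chloride dihydrate: 0.205 g/L × 0.59 L = 0.121 g
bromocresol purple: 29.8 mg/L × 0.59 L = 17.582 mg
L-lysine hydrochloride: 95.2 mg/L × 0.59 L = 56.168 mg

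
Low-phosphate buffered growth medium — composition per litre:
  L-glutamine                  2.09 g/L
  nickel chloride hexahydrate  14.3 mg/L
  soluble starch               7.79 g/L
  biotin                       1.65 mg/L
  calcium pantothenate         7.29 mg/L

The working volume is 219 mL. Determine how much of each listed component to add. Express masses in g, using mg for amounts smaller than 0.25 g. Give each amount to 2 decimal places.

L-glutamine 0.46 g; nickel chloride hexahydrate 3.13 mg; soluble starch 1.71 g; biotin 0.36 mg; calcium pantothenate 1.60 mg

Scale factor relative to 1 L: 0.219.
L-glutamine: 2.09 g/L × 0.219 L = 0.46 g
nickel chloride hexahydrate: 14.3 mg/L × 0.219 L = 3.13 mg
soluble starch: 7.79 g/L × 0.219 L = 1.71 g
biotin: 1.65 mg/L × 0.219 L = 0.36 mg
calcium pantothenate: 7.29 mg/L × 0.219 L = 1.60 mg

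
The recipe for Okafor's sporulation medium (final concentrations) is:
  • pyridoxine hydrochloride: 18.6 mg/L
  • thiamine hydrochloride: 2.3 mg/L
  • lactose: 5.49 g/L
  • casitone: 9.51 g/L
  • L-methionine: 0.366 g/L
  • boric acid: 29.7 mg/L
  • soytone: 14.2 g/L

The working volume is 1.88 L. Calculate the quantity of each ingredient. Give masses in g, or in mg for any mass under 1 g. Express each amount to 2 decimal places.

pyridoxine hydrochloride 34.97 mg; thiamine hydrochloride 4.32 mg; lactose 10.32 g; casitone 17.88 g; L-methionine 688.08 mg; boric acid 55.84 mg; soytone 26.70 g

Scale factor relative to 1 L: 1.88.
pyridoxine hydrochloride: 18.6 mg/L × 1.88 L = 34.97 mg
thiamine hydrochloride: 2.3 mg/L × 1.88 L = 4.32 mg
lactose: 5.49 g/L × 1.88 L = 10.32 g
casitone: 9.51 g/L × 1.88 L = 17.88 g
L-methionine: 0.366 g/L × 1.88 L = 0.68808 g = 688.08 mg
boric acid: 29.7 mg/L × 1.88 L = 55.84 mg
soytone: 14.2 g/L × 1.88 L = 26.70 g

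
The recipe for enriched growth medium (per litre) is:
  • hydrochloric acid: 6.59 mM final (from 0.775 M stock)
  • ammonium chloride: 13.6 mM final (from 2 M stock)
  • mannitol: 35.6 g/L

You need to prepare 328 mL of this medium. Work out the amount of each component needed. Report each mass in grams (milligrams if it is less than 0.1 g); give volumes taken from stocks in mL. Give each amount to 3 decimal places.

Target volume = 328 mL = 0.328 L.
hydrochloric acid: C1V1 = C2V2 → 6.59 mM × 328 mL ÷ 775 mM = 2.789 mL
ammonium chloride: dilute stock: 13.6 mM × 328 mL ÷ 2000 mM = 2.230 mL
mannitol: 35.6 g/L × 0.328 L = 11.677 g

hydrochloric acid 2.789 mL; ammonium chloride 2.230 mL; mannitol 11.677 g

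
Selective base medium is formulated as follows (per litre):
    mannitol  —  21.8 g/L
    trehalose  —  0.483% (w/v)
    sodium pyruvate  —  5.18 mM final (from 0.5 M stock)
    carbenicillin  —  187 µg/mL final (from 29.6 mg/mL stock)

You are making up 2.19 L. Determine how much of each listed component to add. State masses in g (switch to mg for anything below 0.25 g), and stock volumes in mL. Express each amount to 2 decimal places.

mannitol 47.74 g; trehalose 10.58 g; sodium pyruvate 22.69 mL; carbenicillin 13.84 mL

Scale factor relative to 1 L: 2.19.
mannitol: 21.8 g/L × 2.19 L = 47.74 g
trehalose: 0.483% w/v = 4.83 g/L → 4.83 × 2.19 L = 10.58 g
sodium pyruvate: dilute stock: 5.18 mM × 2190 mL ÷ 500 mM = 22.69 mL
carbenicillin: V = C2·V2/C1 = 187 µg/mL × 2190 mL ÷ 29600 µg/mL = 13.84 mL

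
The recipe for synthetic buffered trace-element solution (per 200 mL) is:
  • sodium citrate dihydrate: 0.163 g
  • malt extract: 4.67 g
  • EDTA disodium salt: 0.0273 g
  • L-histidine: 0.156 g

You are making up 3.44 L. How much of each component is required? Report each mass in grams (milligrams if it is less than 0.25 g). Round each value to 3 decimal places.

Scale factor = 3440 mL / 200 mL = 17.2.
sodium citrate dihydrate: 0.163 g × (3440 mL / 200 mL) = 2.804 g
malt extract: 4.67 g × (3440 mL / 200 mL) = 80.324 g
EDTA disodium salt: 0.0273 g × (3440 mL / 200 mL) = 0.470 g
L-histidine: 0.156 g × (3440 mL / 200 mL) = 2.683 g

sodium citrate dihydrate 2.804 g; malt extract 80.324 g; EDTA disodium salt 0.470 g; L-histidine 2.683 g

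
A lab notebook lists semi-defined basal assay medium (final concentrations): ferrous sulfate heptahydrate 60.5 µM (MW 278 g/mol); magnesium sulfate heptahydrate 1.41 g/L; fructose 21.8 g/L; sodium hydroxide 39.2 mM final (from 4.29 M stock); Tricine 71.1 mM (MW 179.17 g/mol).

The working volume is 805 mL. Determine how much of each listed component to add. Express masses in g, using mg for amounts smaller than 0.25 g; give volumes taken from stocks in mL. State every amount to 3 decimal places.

ferrous sulfate heptahydrate 13.539 mg; magnesium sulfate heptahydrate 1.135 g; fructose 17.549 g; sodium hydroxide 7.356 mL; Tricine 10.255 g

Target volume = 805 mL = 0.805 L.
ferrous sulfate heptahydrate: 60.5 µmol/L × 278 g/mol × 0.805 L ÷ 1000 = 13.539 mg
magnesium sulfate heptahydrate: 1.41 g/L × 0.805 L = 1.135 g
fructose: 21.8 g/L × 0.805 L = 17.549 g
sodium hydroxide: C1V1 = C2V2 → 39.2 mM × 805 mL ÷ 4290 mM = 7.356 mL
Tricine: 71.1 mmol/L × 179.17 g/mol × 0.805 L ÷ 1000 = 10.255 g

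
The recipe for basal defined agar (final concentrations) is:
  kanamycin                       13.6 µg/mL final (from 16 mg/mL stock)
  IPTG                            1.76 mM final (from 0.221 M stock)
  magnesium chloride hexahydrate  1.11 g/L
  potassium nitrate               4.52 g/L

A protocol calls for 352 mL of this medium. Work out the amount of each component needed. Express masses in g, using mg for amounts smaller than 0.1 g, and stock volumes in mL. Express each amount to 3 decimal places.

kanamycin 0.299 mL; IPTG 2.803 mL; magnesium chloride hexahydrate 0.391 g; potassium nitrate 1.591 g

Scale factor relative to 1 L: 0.352.
kanamycin: dilute stock: 13.6 µg/mL × 352 mL ÷ 16000 µg/mL = 0.299 mL
IPTG: C1V1 = C2V2 → 1.76 mM × 352 mL ÷ 221 mM = 2.803 mL
magnesium chloride hexahydrate: 1.11 g/L × 0.352 L = 0.391 g
potassium nitrate: 4.52 g/L × 0.352 L = 1.591 g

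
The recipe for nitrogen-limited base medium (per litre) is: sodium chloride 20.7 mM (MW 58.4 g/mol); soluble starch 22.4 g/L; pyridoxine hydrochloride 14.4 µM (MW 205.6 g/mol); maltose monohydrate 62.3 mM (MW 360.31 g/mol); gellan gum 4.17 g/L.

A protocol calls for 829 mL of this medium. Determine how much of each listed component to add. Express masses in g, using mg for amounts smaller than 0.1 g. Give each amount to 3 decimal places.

Target volume = 829 mL = 0.829 L.
sodium chloride: 20.7 mmol/L × 58.4 g/mol × 0.829 L ÷ 1000 = 1.002 g
soluble starch: 22.4 g/L × 0.829 L = 18.570 g
pyridoxine hydrochloride: 14.4 µmol/L × 205.6 g/mol × 0.829 L ÷ 1000 = 2.454 mg
maltose monohydrate: 62.3 mmol/L × 360.31 g/mol × 0.829 L ÷ 1000 = 18.609 g
gellan gum: 4.17 g/L × 0.829 L = 3.457 g

sodium chloride 1.002 g; soluble starch 18.570 g; pyridoxine hydrochloride 2.454 mg; maltose monohydrate 18.609 g; gellan gum 3.457 g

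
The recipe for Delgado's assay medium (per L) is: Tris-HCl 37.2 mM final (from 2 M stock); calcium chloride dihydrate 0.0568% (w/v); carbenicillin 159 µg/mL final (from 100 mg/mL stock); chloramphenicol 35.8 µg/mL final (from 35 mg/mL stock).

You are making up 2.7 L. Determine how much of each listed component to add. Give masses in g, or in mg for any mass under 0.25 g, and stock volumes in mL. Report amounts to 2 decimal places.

Working volume: 2.7 L.
Tris-HCl: dilute stock: 37.2 mM × 2700 mL ÷ 2000 mM = 50.22 mL
calcium chloride dihydrate: 0.0568 g per 100 mL × 2700 mL ÷ 100 = 1.53 g
carbenicillin: C1V1 = C2V2 → 159 µg/mL × 2700 mL ÷ 100000 µg/mL = 4.29 mL
chloramphenicol: dilute stock: 35.8 µg/mL × 2700 mL ÷ 35000 µg/mL = 2.76 mL

Tris-HCl 50.22 mL; calcium chloride dihydrate 1.53 g; carbenicillin 4.29 mL; chloramphenicol 2.76 mL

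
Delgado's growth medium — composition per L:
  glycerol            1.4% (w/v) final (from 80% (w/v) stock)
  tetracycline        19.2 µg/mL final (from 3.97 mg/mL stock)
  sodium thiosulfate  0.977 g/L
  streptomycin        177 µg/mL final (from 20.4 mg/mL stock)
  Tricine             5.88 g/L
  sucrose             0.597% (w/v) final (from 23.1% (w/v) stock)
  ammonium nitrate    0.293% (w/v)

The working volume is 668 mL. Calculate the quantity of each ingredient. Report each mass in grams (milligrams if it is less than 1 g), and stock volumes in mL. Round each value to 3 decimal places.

glycerol 11.690 mL; tetracycline 3.231 mL; sodium thiosulfate 652.636 mg; streptomycin 5.796 mL; Tricine 3.928 g; sucrose 17.264 mL; ammonium nitrate 1.957 g

Target volume = 668 mL = 0.668 L.
glycerol: dilute stock: 1.4% ÷ 80% × 668 mL = 11.690 mL
tetracycline: C1V1 = C2V2 → 19.2 µg/mL × 668 mL ÷ 3970 µg/mL = 3.231 mL
sodium thiosulfate: 0.977 g/L × 0.668 L = 0.652636 g = 652.636 mg
streptomycin: dilute stock: 177 µg/mL × 668 mL ÷ 20400 µg/mL = 5.796 mL
Tricine: 5.88 g/L × 0.668 L = 3.928 g
sucrose: dilute stock: 0.597% ÷ 23.1% × 668 mL = 17.264 mL
ammonium nitrate: 0.293 g per 100 mL × 668 mL ÷ 100 = 1.957 g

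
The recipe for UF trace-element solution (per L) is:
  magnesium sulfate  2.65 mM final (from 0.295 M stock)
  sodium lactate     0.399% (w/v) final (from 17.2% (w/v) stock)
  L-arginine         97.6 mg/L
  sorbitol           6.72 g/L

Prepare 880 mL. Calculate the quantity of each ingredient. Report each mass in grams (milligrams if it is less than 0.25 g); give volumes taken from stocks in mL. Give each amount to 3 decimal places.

Target volume = 880 mL = 0.88 L.
magnesium sulfate: dilute stock: 2.65 mM × 880 mL ÷ 295 mM = 7.905 mL
sodium lactate: dilute stock: 0.399% ÷ 17.2% × 880 mL = 20.414 mL
L-arginine: 97.6 mg/L × 0.88 L = 85.888 mg
sorbitol: 6.72 g/L × 0.88 L = 5.914 g

magnesium sulfate 7.905 mL; sodium lactate 20.414 mL; L-arginine 85.888 mg; sorbitol 5.914 g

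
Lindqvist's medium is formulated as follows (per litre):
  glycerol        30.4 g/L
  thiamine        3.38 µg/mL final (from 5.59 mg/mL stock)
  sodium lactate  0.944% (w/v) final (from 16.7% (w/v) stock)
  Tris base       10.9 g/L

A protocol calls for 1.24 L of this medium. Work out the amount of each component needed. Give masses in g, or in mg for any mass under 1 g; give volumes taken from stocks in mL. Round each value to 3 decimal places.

glycerol 37.696 g; thiamine 0.750 mL; sodium lactate 70.093 mL; Tris base 13.516 g

Working volume: 1.24 L.
glycerol: 30.4 g/L × 1.24 L = 37.696 g
thiamine: V = C2·V2/C1 = 3.38 µg/mL × 1240 mL ÷ 5590 µg/mL = 0.750 mL
sodium lactate: dilute stock: 0.944% ÷ 16.7% × 1240 mL = 70.093 mL
Tris base: 10.9 g/L × 1.24 L = 13.516 g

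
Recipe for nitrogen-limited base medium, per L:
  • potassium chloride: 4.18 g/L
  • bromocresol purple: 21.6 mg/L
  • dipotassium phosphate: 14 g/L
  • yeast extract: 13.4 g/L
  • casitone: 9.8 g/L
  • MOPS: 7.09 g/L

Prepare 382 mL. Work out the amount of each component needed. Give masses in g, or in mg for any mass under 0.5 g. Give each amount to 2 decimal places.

potassium chloride 1.60 g; bromocresol purple 8.25 mg; dipotassium phosphate 5.35 g; yeast extract 5.12 g; casitone 3.74 g; MOPS 2.71 g

Target volume = 382 mL = 0.382 L.
potassium chloride: 4.18 g/L × 0.382 L = 1.60 g
bromocresol purple: 21.6 mg/L × 0.382 L = 8.25 mg
dipotassium phosphate: 14 g/L × 0.382 L = 5.35 g
yeast extract: 13.4 g/L × 0.382 L = 5.12 g
casitone: 9.8 g/L × 0.382 L = 3.74 g
MOPS: 7.09 g/L × 0.382 L = 2.71 g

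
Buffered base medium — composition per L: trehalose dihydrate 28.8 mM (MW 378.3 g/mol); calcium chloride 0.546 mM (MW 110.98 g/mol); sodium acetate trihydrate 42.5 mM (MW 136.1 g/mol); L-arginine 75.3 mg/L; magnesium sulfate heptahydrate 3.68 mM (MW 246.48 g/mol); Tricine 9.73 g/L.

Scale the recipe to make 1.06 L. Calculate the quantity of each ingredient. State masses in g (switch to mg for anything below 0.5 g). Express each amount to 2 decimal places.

Scale factor relative to 1 L: 1.06.
trehalose dihydrate: 28.8 mmol/L × 378.3 g/mol × 1.06 L ÷ 1000 = 11.55 g
calcium chloride: 0.546 mmol/L × 110.98 mg/mmol × 1.06 L = 64.23 mg
sodium acetate trihydrate: 42.5 mmol/L × 136.1 g/mol × 1.06 L ÷ 1000 = 6.13 g
L-arginine: 75.3 mg/L × 1.06 L = 79.82 mg
magnesium sulfate heptahydrate: 3.68 mmol/L × 246.48 g/mol × 1.06 L ÷ 1000 = 0.96 g
Tricine: 9.73 g/L × 1.06 L = 10.31 g

trehalose dihydrate 11.55 g; calcium chloride 64.23 mg; sodium acetate trihydrate 6.13 g; L-arginine 79.82 mg; magnesium sulfate heptahydrate 0.96 g; Tricine 10.31 g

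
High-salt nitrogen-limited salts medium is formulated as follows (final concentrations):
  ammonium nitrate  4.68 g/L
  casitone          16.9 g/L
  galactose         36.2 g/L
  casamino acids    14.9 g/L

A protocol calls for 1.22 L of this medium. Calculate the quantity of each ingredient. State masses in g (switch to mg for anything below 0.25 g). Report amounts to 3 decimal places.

ammonium nitrate 5.710 g; casitone 20.618 g; galactose 44.164 g; casamino acids 18.178 g

Working volume: 1.22 L.
ammonium nitrate: 4.68 g/L × 1.22 L = 5.710 g
casitone: 16.9 g/L × 1.22 L = 20.618 g
galactose: 36.2 g/L × 1.22 L = 44.164 g
casamino acids: 14.9 g/L × 1.22 L = 18.178 g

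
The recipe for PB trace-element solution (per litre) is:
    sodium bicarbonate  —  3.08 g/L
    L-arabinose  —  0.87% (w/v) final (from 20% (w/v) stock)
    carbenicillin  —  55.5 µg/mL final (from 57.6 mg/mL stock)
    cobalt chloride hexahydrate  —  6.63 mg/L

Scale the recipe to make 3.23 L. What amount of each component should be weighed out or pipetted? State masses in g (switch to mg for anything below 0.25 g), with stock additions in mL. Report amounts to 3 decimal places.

Scale factor relative to 1 L: 3.23.
sodium bicarbonate: 3.08 g/L × 3.23 L = 9.948 g
L-arabinose: dilute stock: 0.87% ÷ 20% × 3230 mL = 140.505 mL
carbenicillin: V = C2·V2/C1 = 55.5 µg/mL × 3230 mL ÷ 57600 µg/mL = 3.112 mL
cobalt chloride hexahydrate: 6.63 mg/L × 3.23 L = 21.415 mg

sodium bicarbonate 9.948 g; L-arabinose 140.505 mL; carbenicillin 3.112 mL; cobalt chloride hexahydrate 21.415 mg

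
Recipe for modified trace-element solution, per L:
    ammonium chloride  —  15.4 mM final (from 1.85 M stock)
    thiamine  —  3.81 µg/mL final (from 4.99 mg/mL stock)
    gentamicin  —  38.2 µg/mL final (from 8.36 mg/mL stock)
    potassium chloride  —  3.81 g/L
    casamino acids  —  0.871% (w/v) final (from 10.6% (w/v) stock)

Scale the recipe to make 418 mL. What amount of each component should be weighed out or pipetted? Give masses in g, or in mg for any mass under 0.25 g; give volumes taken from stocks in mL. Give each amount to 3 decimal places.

ammonium chloride 3.480 mL; thiamine 0.319 mL; gentamicin 1.910 mL; potassium chloride 1.593 g; casamino acids 34.347 mL

Working volume: 418 mL = 0.418 L.
ammonium chloride: V = C2·V2/C1 = 15.4 mM × 418 mL ÷ 1850 mM = 3.480 mL
thiamine: V = C2·V2/C1 = 3.81 µg/mL × 418 mL ÷ 4990 µg/mL = 0.319 mL
gentamicin: V = C2·V2/C1 = 38.2 µg/mL × 418 mL ÷ 8360 µg/mL = 1.910 mL
potassium chloride: 3.81 g/L × 0.418 L = 1.593 g
casamino acids: C1V1 = C2V2 → 0.871% ÷ 10.6% × 418 mL = 34.347 mL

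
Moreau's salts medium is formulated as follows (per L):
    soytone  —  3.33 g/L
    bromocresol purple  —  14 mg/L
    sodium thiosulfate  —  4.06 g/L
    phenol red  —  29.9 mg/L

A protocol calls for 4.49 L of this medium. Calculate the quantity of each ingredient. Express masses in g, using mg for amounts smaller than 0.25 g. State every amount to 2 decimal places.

Working volume: 4.49 L.
soytone: 3.33 g/L × 4.49 L = 14.95 g
bromocresol purple: 14 mg/L × 4.49 L = 62.86 mg
sodium thiosulfate: 4.06 g/L × 4.49 L = 18.23 g
phenol red: 29.9 mg/L × 4.49 L = 134.25 mg

soytone 14.95 g; bromocresol purple 62.86 mg; sodium thiosulfate 18.23 g; phenol red 134.25 mg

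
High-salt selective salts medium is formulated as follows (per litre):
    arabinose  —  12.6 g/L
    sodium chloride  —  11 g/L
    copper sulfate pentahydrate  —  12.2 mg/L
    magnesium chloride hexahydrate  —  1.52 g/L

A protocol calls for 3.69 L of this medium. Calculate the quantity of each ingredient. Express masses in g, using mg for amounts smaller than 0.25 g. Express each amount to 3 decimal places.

arabinose 46.494 g; sodium chloride 40.590 g; copper sulfate pentahydrate 45.018 mg; magnesium chloride hexahydrate 5.609 g

Scale factor relative to 1 L: 3.69.
arabinose: 12.6 g/L × 3.69 L = 46.494 g
sodium chloride: 11 g/L × 3.69 L = 40.590 g
copper sulfate pentahydrate: 12.2 mg/L × 3.69 L = 45.018 mg
magnesium chloride hexahydrate: 1.52 g/L × 3.69 L = 5.609 g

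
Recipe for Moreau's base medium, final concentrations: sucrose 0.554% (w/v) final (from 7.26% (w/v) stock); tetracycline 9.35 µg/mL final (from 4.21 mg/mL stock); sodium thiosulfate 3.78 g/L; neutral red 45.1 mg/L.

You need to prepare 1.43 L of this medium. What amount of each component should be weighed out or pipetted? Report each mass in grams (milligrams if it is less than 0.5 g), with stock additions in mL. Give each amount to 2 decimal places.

Working volume: 1.43 L.
sucrose: dilute stock: 0.554% ÷ 7.26% × 1430 mL = 109.12 mL
tetracycline: C1V1 = C2V2 → 9.35 µg/mL × 1430 mL ÷ 4210 µg/mL = 3.18 mL
sodium thiosulfate: 3.78 g/L × 1.43 L = 5.41 g
neutral red: 45.1 mg/L × 1.43 L = 64.49 mg

sucrose 109.12 mL; tetracycline 3.18 mL; sodium thiosulfate 5.41 g; neutral red 64.49 mg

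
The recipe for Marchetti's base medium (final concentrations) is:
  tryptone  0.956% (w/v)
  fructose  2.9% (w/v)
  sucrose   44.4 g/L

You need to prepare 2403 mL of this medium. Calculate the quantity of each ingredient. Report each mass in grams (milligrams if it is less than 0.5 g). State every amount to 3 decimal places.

Scale factor relative to 1 L: 2.403.
tryptone: 0.956 g per 100 mL × 2403 mL ÷ 100 = 22.973 g
fructose: 2.9% w/v = 29 g/L → 29 × 2.403 L = 69.687 g
sucrose: 44.4 g/L × 2.403 L = 106.693 g

tryptone 22.973 g; fructose 69.687 g; sucrose 106.693 g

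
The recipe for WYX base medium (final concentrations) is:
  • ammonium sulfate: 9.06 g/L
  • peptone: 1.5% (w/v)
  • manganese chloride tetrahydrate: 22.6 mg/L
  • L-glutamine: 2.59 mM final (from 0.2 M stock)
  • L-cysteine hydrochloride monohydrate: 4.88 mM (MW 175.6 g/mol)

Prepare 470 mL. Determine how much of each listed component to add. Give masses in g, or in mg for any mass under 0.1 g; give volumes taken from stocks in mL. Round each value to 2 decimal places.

ammonium sulfate 4.26 g; peptone 7.05 g; manganese chloride tetrahydrate 10.62 mg; L-glutamine 6.09 mL; L-cysteine hydrochloride monohydrate 0.40 g

Target volume = 470 mL = 0.47 L.
ammonium sulfate: 9.06 g/L × 0.47 L = 4.26 g
peptone: 1.5% w/v = 15 g/L → 15 × 0.47 L = 7.05 g
manganese chloride tetrahydrate: 22.6 mg/L × 0.47 L = 10.62 mg
L-glutamine: C1V1 = C2V2 → 2.59 mM × 470 mL ÷ 200 mM = 6.09 mL
L-cysteine hydrochloride monohydrate: 4.88 mmol/L × 175.6 g/mol × 0.47 L ÷ 1000 = 0.40 g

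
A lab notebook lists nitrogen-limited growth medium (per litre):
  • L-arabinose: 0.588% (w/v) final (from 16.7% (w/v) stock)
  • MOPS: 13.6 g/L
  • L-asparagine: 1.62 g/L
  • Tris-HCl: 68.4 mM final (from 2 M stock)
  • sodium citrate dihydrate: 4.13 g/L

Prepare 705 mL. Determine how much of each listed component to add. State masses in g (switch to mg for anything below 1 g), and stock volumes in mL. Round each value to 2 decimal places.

Working volume: 705 mL = 0.705 L.
L-arabinose: V = C2·V2/C1 = 0.588% ÷ 16.7% × 705 mL = 24.82 mL
MOPS: 13.6 g/L × 0.705 L = 9.59 g
L-asparagine: 1.62 g/L × 0.705 L = 1.14 g
Tris-HCl: V = C2·V2/C1 = 68.4 mM × 705 mL ÷ 2000 mM = 24.11 mL
sodium citrate dihydrate: 4.13 g/L × 0.705 L = 2.91 g

L-arabinose 24.82 mL; MOPS 9.59 g; L-asparagine 1.14 g; Tris-HCl 24.11 mL; sodium citrate dihydrate 2.91 g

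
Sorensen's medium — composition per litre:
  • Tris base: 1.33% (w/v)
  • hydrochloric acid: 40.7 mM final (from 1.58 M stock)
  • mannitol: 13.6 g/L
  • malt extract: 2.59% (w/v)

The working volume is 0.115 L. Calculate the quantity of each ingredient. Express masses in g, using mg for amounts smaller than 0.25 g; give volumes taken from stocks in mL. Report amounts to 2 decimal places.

Tris base 1.53 g; hydrochloric acid 2.96 mL; mannitol 1.56 g; malt extract 2.98 g

Scale factor relative to 1 L: 0.115.
Tris base: 1.33 g per 100 mL × 115 mL ÷ 100 = 1.53 g
hydrochloric acid: V = C2·V2/C1 = 40.7 mM × 115 mL ÷ 1580 mM = 2.96 mL
mannitol: 13.6 g/L × 0.115 L = 1.56 g
malt extract: 2.59 g per 100 mL × 115 mL ÷ 100 = 2.98 g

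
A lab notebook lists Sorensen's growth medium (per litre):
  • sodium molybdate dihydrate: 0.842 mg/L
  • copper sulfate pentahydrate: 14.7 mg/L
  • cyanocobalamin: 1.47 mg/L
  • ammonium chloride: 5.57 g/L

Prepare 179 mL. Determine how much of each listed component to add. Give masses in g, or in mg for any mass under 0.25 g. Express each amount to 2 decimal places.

sodium molybdate dihydrate 0.15 mg; copper sulfate pentahydrate 2.63 mg; cyanocobalamin 0.26 mg; ammonium chloride 1.00 g

Target volume = 179 mL = 0.179 L.
sodium molybdate dihydrate: 0.842 mg/L × 0.179 L = 0.15 mg
copper sulfate pentahydrate: 14.7 mg/L × 0.179 L = 2.63 mg
cyanocobalamin: 1.47 mg/L × 0.179 L = 0.26 mg
ammonium chloride: 5.57 g/L × 0.179 L = 1.00 g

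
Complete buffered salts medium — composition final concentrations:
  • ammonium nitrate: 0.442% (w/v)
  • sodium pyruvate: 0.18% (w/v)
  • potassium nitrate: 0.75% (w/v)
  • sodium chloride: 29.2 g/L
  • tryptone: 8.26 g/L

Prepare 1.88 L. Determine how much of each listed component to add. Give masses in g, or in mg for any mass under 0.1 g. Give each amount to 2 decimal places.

ammonium nitrate 8.31 g; sodium pyruvate 3.38 g; potassium nitrate 14.10 g; sodium chloride 54.90 g; tryptone 15.53 g

Working volume: 1.88 L.
ammonium nitrate: 0.442% w/v = 4.42 g/L → 4.42 × 1.88 L = 8.31 g
sodium pyruvate: 0.18% w/v = 1.8 g/L → 1.8 × 1.88 L = 3.38 g
potassium nitrate: 0.75 g per 100 mL × 1880 mL ÷ 100 = 14.10 g
sodium chloride: 29.2 g/L × 1.88 L = 54.90 g
tryptone: 8.26 g/L × 1.88 L = 15.53 g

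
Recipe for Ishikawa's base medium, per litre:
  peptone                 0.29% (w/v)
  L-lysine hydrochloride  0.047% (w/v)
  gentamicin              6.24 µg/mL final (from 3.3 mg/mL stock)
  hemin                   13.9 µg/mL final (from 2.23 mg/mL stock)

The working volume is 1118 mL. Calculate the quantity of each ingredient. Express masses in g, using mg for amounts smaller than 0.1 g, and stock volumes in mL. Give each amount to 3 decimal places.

peptone 3.242 g; L-lysine hydrochloride 0.525 g; gentamicin 2.114 mL; hemin 6.969 mL

Target volume = 1118 mL = 1.118 L.
peptone: 0.29% w/v = 2.9 g/L → 2.9 × 1.118 L = 3.242 g
L-lysine hydrochloride: 0.047 g per 100 mL × 1118 mL ÷ 100 = 0.525 g
gentamicin: V = C2·V2/C1 = 6.24 µg/mL × 1118 mL ÷ 3300 µg/mL = 2.114 mL
hemin: C1V1 = C2V2 → 13.9 µg/mL × 1118 mL ÷ 2230 µg/mL = 6.969 mL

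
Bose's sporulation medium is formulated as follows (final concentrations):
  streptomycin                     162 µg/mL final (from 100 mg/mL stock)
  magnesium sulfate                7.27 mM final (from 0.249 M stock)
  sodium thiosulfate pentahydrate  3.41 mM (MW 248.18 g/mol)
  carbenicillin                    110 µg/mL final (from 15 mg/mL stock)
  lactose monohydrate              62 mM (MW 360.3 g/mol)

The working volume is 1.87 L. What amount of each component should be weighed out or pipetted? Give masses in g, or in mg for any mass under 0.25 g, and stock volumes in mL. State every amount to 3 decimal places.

streptomycin 3.029 mL; magnesium sulfate 54.598 mL; sodium thiosulfate pentahydrate 1.583 g; carbenicillin 13.713 mL; lactose monohydrate 41.773 g

Working volume: 1.87 L.
streptomycin: C1V1 = C2V2 → 162 µg/mL × 1870 mL ÷ 100000 µg/mL = 3.029 mL
magnesium sulfate: V = C2·V2/C1 = 7.27 mM × 1870 mL ÷ 249 mM = 54.598 mL
sodium thiosulfate pentahydrate: 3.41 mmol/L × 248.18 g/mol × 1.87 L ÷ 1000 = 1.583 g
carbenicillin: dilute stock: 110 µg/mL × 1870 mL ÷ 15000 µg/mL = 13.713 mL
lactose monohydrate: 62 mmol/L × 360.3 g/mol × 1.87 L ÷ 1000 = 41.773 g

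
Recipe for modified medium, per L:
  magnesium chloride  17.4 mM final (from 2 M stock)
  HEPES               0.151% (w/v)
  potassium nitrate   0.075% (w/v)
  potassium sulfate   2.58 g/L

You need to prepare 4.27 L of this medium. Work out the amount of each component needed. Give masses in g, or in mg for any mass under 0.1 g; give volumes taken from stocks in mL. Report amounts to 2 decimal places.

magnesium chloride 37.15 mL; HEPES 6.45 g; potassium nitrate 3.20 g; potassium sulfate 11.02 g

Scale factor relative to 1 L: 4.27.
magnesium chloride: dilute stock: 17.4 mM × 4270 mL ÷ 2000 mM = 37.15 mL
HEPES: 0.151 g per 100 mL × 4270 mL ÷ 100 = 6.45 g
potassium nitrate: 0.075 g per 100 mL × 4270 mL ÷ 100 = 3.20 g
potassium sulfate: 2.58 g/L × 4.27 L = 11.02 g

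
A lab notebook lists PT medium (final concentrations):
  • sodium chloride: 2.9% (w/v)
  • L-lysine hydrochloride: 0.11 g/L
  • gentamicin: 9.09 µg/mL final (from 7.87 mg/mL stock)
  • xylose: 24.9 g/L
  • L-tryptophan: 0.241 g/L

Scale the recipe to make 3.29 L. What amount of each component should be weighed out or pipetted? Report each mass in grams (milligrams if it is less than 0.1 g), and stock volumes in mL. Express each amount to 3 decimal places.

sodium chloride 95.410 g; L-lysine hydrochloride 0.362 g; gentamicin 3.800 mL; xylose 81.921 g; L-tryptophan 0.793 g

Working volume: 3.29 L.
sodium chloride: 2.9 g per 100 mL × 3290 mL ÷ 100 = 95.410 g
L-lysine hydrochloride: 0.11 g/L × 3.29 L = 0.362 g
gentamicin: dilute stock: 9.09 µg/mL × 3290 mL ÷ 7870 µg/mL = 3.800 mL
xylose: 24.9 g/L × 3.29 L = 81.921 g
L-tryptophan: 0.241 g/L × 3.29 L = 0.793 g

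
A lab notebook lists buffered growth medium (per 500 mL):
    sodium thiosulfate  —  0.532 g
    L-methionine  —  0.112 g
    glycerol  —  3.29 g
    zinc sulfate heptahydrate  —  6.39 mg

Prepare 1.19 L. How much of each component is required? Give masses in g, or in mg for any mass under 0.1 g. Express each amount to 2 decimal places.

Scale factor = 1190 mL / 500 mL = 2.38.
sodium thiosulfate: 0.532 g × (1190 mL / 500 mL) = 1.27 g
L-methionine: 0.112 g × (1190 mL / 500 mL) = 0.27 g
glycerol: 3.29 g × (1190 mL / 500 mL) = 7.83 g
zinc sulfate heptahydrate: 6.39 mg × (1190 mL / 500 mL) = 15.21 mg

sodium thiosulfate 1.27 g; L-methionine 0.27 g; glycerol 7.83 g; zinc sulfate heptahydrate 15.21 mg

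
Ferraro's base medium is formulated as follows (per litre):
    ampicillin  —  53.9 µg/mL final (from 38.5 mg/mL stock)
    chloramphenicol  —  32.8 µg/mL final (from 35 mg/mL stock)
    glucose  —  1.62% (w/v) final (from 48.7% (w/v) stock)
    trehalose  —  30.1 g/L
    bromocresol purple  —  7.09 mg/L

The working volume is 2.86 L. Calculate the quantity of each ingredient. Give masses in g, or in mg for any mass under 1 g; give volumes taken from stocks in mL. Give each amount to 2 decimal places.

ampicillin 4.00 mL; chloramphenicol 2.68 mL; glucose 95.14 mL; trehalose 86.09 g; bromocresol purple 20.28 mg

Scale factor relative to 1 L: 2.86.
ampicillin: dilute stock: 53.9 µg/mL × 2860 mL ÷ 38500 µg/mL = 4.00 mL
chloramphenicol: V = C2·V2/C1 = 32.8 µg/mL × 2860 mL ÷ 35000 µg/mL = 2.68 mL
glucose: V = C2·V2/C1 = 1.62% ÷ 48.7% × 2860 mL = 95.14 mL
trehalose: 30.1 g/L × 2.86 L = 86.09 g
bromocresol purple: 7.09 mg/L × 2.86 L = 20.28 mg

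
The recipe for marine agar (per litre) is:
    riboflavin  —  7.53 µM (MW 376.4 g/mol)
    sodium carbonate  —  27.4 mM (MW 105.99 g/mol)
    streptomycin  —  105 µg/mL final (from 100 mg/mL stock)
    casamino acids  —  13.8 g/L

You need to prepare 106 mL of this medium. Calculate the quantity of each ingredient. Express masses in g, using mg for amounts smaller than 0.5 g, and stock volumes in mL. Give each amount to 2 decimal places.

riboflavin 0.30 mg; sodium carbonate 307.84 mg; streptomycin 0.11 mL; casamino acids 1.46 g

Working volume: 106 mL = 0.106 L.
riboflavin: 7.53 µmol/L × 376.4 g/mol × 0.106 L ÷ 1000 = 0.30 mg
sodium carbonate: 27.4 mmol/L × 105.99 mg/mmol × 0.106 L = 307.84 mg
streptomycin: C1V1 = C2V2 → 105 µg/mL × 106 mL ÷ 100000 µg/mL = 0.11 mL
casamino acids: 13.8 g/L × 0.106 L = 1.46 g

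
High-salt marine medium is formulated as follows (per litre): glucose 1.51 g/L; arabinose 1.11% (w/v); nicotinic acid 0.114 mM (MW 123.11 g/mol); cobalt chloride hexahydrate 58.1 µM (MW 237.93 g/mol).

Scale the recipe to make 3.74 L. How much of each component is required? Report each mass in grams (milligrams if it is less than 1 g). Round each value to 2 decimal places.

glucose 5.65 g; arabinose 41.51 g; nicotinic acid 52.49 mg; cobalt chloride hexahydrate 51.70 mg

Working volume: 3.74 L.
glucose: 1.51 g/L × 3.74 L = 5.65 g
arabinose: 1.11 g per 100 mL × 3740 mL ÷ 100 = 41.51 g
nicotinic acid: 0.114 mmol/L × 123.11 mg/mmol × 3.74 L = 52.49 mg
cobalt chloride hexahydrate: 58.1 µmol/L × 237.93 g/mol × 3.74 L ÷ 1000 = 51.70 mg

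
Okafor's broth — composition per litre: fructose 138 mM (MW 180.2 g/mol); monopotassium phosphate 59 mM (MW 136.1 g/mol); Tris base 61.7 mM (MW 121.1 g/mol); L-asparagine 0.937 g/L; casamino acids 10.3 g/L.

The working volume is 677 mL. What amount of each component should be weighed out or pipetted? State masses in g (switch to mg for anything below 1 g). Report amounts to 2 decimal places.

Working volume: 677 mL = 0.677 L.
fructose: 138 mmol/L × 180.2 g/mol × 0.677 L ÷ 1000 = 16.84 g
monopotassium phosphate: 59 mmol/L × 136.1 g/mol × 0.677 L ÷ 1000 = 5.44 g
Tris base: 61.7 mmol/L × 121.1 g/mol × 0.677 L ÷ 1000 = 5.06 g
L-asparagine: 0.937 g/L × 0.677 L = 0.634349 g = 634.35 mg
casamino acids: 10.3 g/L × 0.677 L = 6.97 g

fructose 16.84 g; monopotassium phosphate 5.44 g; Tris base 5.06 g; L-asparagine 634.35 mg; casamino acids 6.97 g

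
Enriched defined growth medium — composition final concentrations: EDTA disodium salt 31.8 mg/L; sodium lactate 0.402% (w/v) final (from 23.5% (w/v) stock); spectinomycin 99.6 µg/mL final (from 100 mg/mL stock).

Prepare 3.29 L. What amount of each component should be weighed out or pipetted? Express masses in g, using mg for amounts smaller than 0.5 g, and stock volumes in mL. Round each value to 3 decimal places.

Working volume: 3.29 L.
EDTA disodium salt: 31.8 mg/L × 3.29 L = 104.622 mg
sodium lactate: dilute stock: 0.402% ÷ 23.5% × 3290 mL = 56.280 mL
spectinomycin: V = C2·V2/C1 = 99.6 µg/mL × 3290 mL ÷ 100000 µg/mL = 3.277 mL

EDTA disodium salt 104.622 mg; sodium lactate 56.280 mL; spectinomycin 3.277 mL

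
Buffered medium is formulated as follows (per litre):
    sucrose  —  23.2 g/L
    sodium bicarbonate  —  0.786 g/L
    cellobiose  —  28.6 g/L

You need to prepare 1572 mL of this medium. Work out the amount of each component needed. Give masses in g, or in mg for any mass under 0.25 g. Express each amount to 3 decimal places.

sucrose 36.470 g; sodium bicarbonate 1.236 g; cellobiose 44.959 g

Target volume = 1572 mL = 1.572 L.
sucrose: 23.2 g/L × 1.572 L = 36.470 g
sodium bicarbonate: 0.786 g/L × 1.572 L = 1.236 g
cellobiose: 28.6 g/L × 1.572 L = 44.959 g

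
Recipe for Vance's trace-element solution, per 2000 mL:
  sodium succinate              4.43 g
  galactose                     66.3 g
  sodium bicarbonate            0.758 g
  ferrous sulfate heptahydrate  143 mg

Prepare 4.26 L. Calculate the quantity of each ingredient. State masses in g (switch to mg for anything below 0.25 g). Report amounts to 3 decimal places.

sodium succinate 9.436 g; galactose 141.219 g; sodium bicarbonate 1.615 g; ferrous sulfate heptahydrate 0.305 g

Ratio of target to recipe volume: 4260 / 2000 = 2.13.
sodium succinate: 4.43 g × (4260 mL / 2000 mL) = 9.436 g
galactose: 66.3 g × (4260 mL / 2000 mL) = 141.219 g
sodium bicarbonate: 0.758 g × (4260 mL / 2000 mL) = 1.615 g
ferrous sulfate heptahydrate: 143 mg × (4260 mL / 2000 mL) = 304.59 mg = 0.305 g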